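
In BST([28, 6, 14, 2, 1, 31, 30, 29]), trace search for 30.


BST root = 28
Search for 30: compare at each node
Path: [28, 31, 30]


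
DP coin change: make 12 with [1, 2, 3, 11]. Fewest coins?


dp[0]=0; dp[i]=1+min(dp[i-c] for c in coins)
...dp[7]=3, dp[8]=3, dp[9]=3, dp[10]=4, dp[11]=1, dp[12]=2
Minimum coins for 12 = 2


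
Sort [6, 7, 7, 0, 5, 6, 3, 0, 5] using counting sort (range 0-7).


Count array: [2, 0, 0, 1, 0, 2, 2, 2]
Reconstruct: [0, 0, 3, 5, 5, 6, 6, 7, 7]


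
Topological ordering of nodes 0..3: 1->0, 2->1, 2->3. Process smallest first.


Kahn's algorithm, process smallest node first
Order: [2, 1, 0, 3]


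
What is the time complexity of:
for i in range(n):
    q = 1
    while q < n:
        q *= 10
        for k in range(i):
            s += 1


Per nesting level: O(n) * O(log n) * O(n) [triangular over i] = O(n^2 log n)
Complexity: O(n^2 log n)


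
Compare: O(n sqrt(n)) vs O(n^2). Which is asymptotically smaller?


n^1.5 grows slower than quadratic
O(n sqrt(n)) is asymptotically smaller; O(n^2) grows faster


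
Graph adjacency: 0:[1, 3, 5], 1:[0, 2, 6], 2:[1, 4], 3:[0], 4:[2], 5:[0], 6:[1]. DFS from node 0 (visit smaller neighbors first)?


DFS stack-based: start with [0]
Visit order: [0, 1, 2, 4, 6, 3, 5]


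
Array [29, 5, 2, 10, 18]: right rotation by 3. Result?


Right rotate by 3: [2, 10, 18, 29, 5]


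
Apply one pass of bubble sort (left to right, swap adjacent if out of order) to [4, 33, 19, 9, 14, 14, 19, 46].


After one pass: [4, 19, 9, 14, 14, 19, 33, 46]


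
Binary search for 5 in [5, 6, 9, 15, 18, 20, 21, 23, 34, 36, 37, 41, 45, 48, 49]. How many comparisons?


Search for 5:
[0,14] mid=7 arr[7]=23
[0,6] mid=3 arr[3]=15
[0,2] mid=1 arr[1]=6
[0,0] mid=0 arr[0]=5
Total: 4 comparisons


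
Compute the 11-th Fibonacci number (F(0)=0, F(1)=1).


F(n)=F(n-1)+F(n-2)
...F(9)=34, F(10)=55, F(11)=89


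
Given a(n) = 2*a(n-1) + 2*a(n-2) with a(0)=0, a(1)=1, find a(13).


Build bottom-up:
...a(11)=18272, a(12)=49920, a(13)=2*49920+2*18272=136384


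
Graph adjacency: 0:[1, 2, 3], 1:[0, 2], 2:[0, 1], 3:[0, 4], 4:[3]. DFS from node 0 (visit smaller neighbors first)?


DFS stack-based: start with [0]
Visit order: [0, 1, 2, 3, 4]


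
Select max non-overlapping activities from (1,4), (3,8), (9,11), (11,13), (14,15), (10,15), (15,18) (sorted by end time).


Greedy: pick earliest-ending, then skip overlaps.
Selected (5 activities): [(1, 4), (9, 11), (11, 13), (14, 15), (15, 18)]


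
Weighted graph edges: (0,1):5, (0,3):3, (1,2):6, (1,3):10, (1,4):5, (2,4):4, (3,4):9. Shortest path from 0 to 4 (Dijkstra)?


Dijkstra from 0:
Distances: {0: 0, 1: 5, 2: 11, 3: 3, 4: 10}
Shortest distance to 4 = 10, path = [0, 1, 4]


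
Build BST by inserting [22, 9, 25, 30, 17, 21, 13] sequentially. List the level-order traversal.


Root = 22; build tree by BST insertion.
Level-Order traversal: [22, 9, 25, 17, 30, 13, 21]


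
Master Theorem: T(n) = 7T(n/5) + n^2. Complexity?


a=7, b=5, c=2. log_5(7)=1.209 < c=2. Case 3: O(n^c) = O(n^2)
Complexity: O(n^2)


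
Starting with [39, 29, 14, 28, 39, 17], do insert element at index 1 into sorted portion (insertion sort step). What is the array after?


After one pass: [29, 39, 14, 28, 39, 17]


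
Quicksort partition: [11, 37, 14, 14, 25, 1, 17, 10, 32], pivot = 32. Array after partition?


Elements <= 32 go left of pivot.
Result: [11, 14, 14, 25, 1, 17, 10, 32, 37], pivot at index 7


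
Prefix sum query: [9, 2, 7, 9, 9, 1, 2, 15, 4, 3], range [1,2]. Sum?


Prefix sums: [0, 9, 11, 18, 27, 36, 37, 39, 54, 58, 61]
Sum[1..2] = prefix[3] - prefix[1] = 18 - 9 = 9


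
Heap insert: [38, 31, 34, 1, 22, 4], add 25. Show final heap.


Append 25: [38, 31, 34, 1, 22, 4, 25]
Bubble up: no swaps needed
Result: [38, 31, 34, 1, 22, 4, 25]


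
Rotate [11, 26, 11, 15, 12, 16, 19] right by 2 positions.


Right rotate by 2: [16, 19, 11, 26, 11, 15, 12]


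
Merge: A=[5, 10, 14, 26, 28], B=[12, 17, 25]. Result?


Compare heads, take smaller each step.
Merged: [5, 10, 12, 14, 17, 25, 26, 28]


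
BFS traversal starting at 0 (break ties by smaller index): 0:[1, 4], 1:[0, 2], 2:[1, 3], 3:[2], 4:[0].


BFS queue: start with [0]
Visit order: [0, 1, 4, 2, 3]


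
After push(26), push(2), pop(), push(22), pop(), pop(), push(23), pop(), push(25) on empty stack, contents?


push(26) -> [26]
push(2) -> [26, 2]
pop() returns 2 -> [26]
push(22) -> [26, 22]
pop() returns 22 -> [26]
pop() returns 26 -> []
push(23) -> [23]
pop() returns 23 -> []
push(25) -> [25]
Final stack (bottom to top): [25]


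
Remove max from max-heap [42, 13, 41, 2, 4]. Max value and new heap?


Max = 42
Replace root with last, heapify down
Resulting heap: [41, 13, 4, 2]


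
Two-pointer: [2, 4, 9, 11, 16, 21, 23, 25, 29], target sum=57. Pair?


Two pointers: lo=0, hi=8
No pair sums to 57


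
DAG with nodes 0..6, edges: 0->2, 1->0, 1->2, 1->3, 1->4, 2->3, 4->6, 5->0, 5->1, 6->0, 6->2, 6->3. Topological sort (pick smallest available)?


Kahn's algorithm, process smallest node first
Order: [5, 1, 4, 6, 0, 2, 3]


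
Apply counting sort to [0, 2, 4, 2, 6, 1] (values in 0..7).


Count array: [1, 1, 2, 0, 1, 0, 1, 0]
Reconstruct: [0, 1, 2, 2, 4, 6]


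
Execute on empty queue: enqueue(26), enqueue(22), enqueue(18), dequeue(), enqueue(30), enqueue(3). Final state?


enqueue(26) -> [26]
enqueue(22) -> [26, 22]
enqueue(18) -> [26, 22, 18]
dequeue() returns 26 -> [22, 18]
enqueue(30) -> [22, 18, 30]
enqueue(3) -> [22, 18, 30, 3]
Final queue (front to back): [22, 18, 30, 3]


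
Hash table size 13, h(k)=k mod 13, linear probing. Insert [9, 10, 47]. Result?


Insertions: 9->slot 9; 10->slot 10; 47->slot 8
Table: [None, None, None, None, None, None, None, None, 47, 9, 10, None, None]


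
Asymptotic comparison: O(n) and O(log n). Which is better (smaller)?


logarithmic grows slower than linear
O(log n) is asymptotically smaller; O(n) grows faster


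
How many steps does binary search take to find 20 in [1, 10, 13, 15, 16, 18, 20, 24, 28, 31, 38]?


Search for 20:
[0,10] mid=5 arr[5]=18
[6,10] mid=8 arr[8]=28
[6,7] mid=6 arr[6]=20
Total: 3 comparisons


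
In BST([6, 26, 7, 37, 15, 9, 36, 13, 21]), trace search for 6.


BST root = 6
Search for 6: compare at each node
Path: [6]


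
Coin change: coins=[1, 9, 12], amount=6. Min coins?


dp[0]=0; dp[i]=1+min(dp[i-c] for c in coins)
...dp[1]=1, dp[2]=2, dp[3]=3, dp[4]=4, dp[5]=5, dp[6]=6
Minimum coins for 6 = 6


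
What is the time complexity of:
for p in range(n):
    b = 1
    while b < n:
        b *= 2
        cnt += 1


Per nesting level: O(n) * O(log n) = O(n log n)
Complexity: O(n log n)


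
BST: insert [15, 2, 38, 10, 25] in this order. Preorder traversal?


Root = 15; build tree by BST insertion.
Preorder traversal: [15, 2, 10, 38, 25]


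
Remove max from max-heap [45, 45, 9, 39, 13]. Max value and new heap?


Max = 45
Replace root with last, heapify down
Resulting heap: [45, 39, 9, 13]


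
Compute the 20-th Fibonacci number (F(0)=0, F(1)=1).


F(n)=F(n-1)+F(n-2)
...F(18)=2584, F(19)=4181, F(20)=6765


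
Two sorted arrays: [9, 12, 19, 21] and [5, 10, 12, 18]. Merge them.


Compare heads, take smaller each step.
Merged: [5, 9, 10, 12, 12, 18, 19, 21]


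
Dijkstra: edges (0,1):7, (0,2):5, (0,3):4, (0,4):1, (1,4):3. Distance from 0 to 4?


Dijkstra from 0:
Distances: {0: 0, 1: 4, 2: 5, 3: 4, 4: 1}
Shortest distance to 4 = 1, path = [0, 4]


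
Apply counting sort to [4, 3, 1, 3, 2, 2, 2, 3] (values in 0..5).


Count array: [0, 1, 3, 3, 1, 0]
Reconstruct: [1, 2, 2, 2, 3, 3, 3, 4]


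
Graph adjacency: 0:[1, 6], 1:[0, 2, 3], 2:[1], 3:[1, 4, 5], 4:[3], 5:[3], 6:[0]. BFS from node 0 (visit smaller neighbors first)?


BFS queue: start with [0]
Visit order: [0, 1, 6, 2, 3, 4, 5]


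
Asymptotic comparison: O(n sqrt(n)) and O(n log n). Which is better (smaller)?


linearithmic grows slower than n^1.5
O(n log n) is asymptotically smaller; O(n sqrt(n)) grows faster


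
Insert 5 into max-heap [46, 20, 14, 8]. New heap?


Append 5: [46, 20, 14, 8, 5]
Bubble up: no swaps needed
Result: [46, 20, 14, 8, 5]


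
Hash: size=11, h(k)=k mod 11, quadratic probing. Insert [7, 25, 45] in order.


Insertions: 7->slot 7; 25->slot 3; 45->slot 1
Table: [None, 45, None, 25, None, None, None, 7, None, None, None]


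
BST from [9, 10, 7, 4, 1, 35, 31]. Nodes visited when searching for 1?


BST root = 9
Search for 1: compare at each node
Path: [9, 7, 4, 1]


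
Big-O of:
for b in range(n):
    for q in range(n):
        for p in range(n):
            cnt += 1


Per nesting level: O(n) * O(n) * O(n) = O(n^3)
Complexity: O(n^3)


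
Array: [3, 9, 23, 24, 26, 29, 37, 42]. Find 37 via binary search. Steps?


Search for 37:
[0,7] mid=3 arr[3]=24
[4,7] mid=5 arr[5]=29
[6,7] mid=6 arr[6]=37
Total: 3 comparisons


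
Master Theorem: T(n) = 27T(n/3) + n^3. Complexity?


a=27, b=3, c=3. log_3(27)=3 = c=3. Case 2: O(n^c log n) = O(n^3 log n)
Complexity: O(n^3 log n)


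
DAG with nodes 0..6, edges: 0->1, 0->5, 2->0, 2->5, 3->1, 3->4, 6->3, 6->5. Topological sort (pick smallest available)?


Kahn's algorithm, process smallest node first
Order: [2, 0, 6, 3, 1, 4, 5]


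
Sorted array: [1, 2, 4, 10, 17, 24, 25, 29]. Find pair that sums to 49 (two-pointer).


Two pointers: lo=0, hi=7
Found pair: (24, 25) summing to 49


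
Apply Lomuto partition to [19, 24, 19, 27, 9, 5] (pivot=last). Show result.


Elements <= 5 go left of pivot.
Result: [5, 24, 19, 27, 9, 19], pivot at index 0


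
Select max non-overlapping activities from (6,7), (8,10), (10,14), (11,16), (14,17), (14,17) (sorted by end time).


Greedy: pick earliest-ending, then skip overlaps.
Selected (4 activities): [(6, 7), (8, 10), (10, 14), (14, 17)]


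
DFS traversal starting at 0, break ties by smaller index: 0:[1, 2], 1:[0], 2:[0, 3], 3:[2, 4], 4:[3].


DFS stack-based: start with [0]
Visit order: [0, 1, 2, 3, 4]


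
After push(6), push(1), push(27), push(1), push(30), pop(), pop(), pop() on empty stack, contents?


push(6) -> [6]
push(1) -> [6, 1]
push(27) -> [6, 1, 27]
push(1) -> [6, 1, 27, 1]
push(30) -> [6, 1, 27, 1, 30]
pop() returns 30 -> [6, 1, 27, 1]
pop() returns 1 -> [6, 1, 27]
pop() returns 27 -> [6, 1]
Final stack (bottom to top): [6, 1]


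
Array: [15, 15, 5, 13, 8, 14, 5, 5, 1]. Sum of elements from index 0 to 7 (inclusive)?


Prefix sums: [0, 15, 30, 35, 48, 56, 70, 75, 80, 81]
Sum[0..7] = prefix[8] - prefix[0] = 80 - 0 = 80


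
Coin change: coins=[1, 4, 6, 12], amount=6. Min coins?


dp[0]=0; dp[i]=1+min(dp[i-c] for c in coins)
...dp[1]=1, dp[2]=2, dp[3]=3, dp[4]=1, dp[5]=2, dp[6]=1
Minimum coins for 6 = 1


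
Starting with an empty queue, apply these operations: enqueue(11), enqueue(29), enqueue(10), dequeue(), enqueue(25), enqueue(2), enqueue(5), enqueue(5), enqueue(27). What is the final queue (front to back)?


enqueue(11) -> [11]
enqueue(29) -> [11, 29]
enqueue(10) -> [11, 29, 10]
dequeue() returns 11 -> [29, 10]
enqueue(25) -> [29, 10, 25]
enqueue(2) -> [29, 10, 25, 2]
enqueue(5) -> [29, 10, 25, 2, 5]
enqueue(5) -> [29, 10, 25, 2, 5, 5]
enqueue(27) -> [29, 10, 25, 2, 5, 5, 27]
Final queue (front to back): [29, 10, 25, 2, 5, 5, 27]


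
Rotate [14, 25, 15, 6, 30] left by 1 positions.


Left rotate by 1: [25, 15, 6, 30, 14]


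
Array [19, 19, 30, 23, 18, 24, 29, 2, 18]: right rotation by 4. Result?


Right rotate by 4: [24, 29, 2, 18, 19, 19, 30, 23, 18]


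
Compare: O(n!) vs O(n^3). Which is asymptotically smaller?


cubic grows slower than factorial
O(n^3) is asymptotically smaller; O(n!) grows faster


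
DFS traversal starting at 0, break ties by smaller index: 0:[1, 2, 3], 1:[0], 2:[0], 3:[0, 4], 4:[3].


DFS stack-based: start with [0]
Visit order: [0, 1, 2, 3, 4]


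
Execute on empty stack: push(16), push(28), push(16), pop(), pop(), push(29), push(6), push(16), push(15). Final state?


push(16) -> [16]
push(28) -> [16, 28]
push(16) -> [16, 28, 16]
pop() returns 16 -> [16, 28]
pop() returns 28 -> [16]
push(29) -> [16, 29]
push(6) -> [16, 29, 6]
push(16) -> [16, 29, 6, 16]
push(15) -> [16, 29, 6, 16, 15]
Final stack (bottom to top): [16, 29, 6, 16, 15]


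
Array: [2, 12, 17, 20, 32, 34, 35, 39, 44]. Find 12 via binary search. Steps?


Search for 12:
[0,8] mid=4 arr[4]=32
[0,3] mid=1 arr[1]=12
Total: 2 comparisons


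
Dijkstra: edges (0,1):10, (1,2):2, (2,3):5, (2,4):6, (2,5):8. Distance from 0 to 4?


Dijkstra from 0:
Distances: {0: 0, 1: 10, 2: 12, 3: 17, 4: 18, 5: 20}
Shortest distance to 4 = 18, path = [0, 1, 2, 4]


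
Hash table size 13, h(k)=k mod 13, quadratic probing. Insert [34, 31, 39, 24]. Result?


Insertions: 34->slot 8; 31->slot 5; 39->slot 0; 24->slot 11
Table: [39, None, None, None, None, 31, None, None, 34, None, None, 24, None]


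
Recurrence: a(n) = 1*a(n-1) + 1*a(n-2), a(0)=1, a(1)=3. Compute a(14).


Build bottom-up:
...a(12)=521, a(13)=843, a(14)=1*843+1*521=1364


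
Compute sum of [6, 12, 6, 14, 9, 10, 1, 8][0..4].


Prefix sums: [0, 6, 18, 24, 38, 47, 57, 58, 66]
Sum[0..4] = prefix[5] - prefix[0] = 47 - 0 = 47


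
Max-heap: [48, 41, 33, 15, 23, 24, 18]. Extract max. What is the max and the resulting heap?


Max = 48
Replace root with last, heapify down
Resulting heap: [41, 23, 33, 15, 18, 24]


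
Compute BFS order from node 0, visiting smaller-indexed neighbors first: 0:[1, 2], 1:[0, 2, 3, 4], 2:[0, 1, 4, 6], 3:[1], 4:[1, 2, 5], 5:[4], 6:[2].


BFS queue: start with [0]
Visit order: [0, 1, 2, 3, 4, 6, 5]


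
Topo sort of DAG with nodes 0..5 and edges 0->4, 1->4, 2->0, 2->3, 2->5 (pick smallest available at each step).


Kahn's algorithm, process smallest node first
Order: [1, 2, 0, 3, 4, 5]


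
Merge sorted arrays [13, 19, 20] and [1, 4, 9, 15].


Compare heads, take smaller each step.
Merged: [1, 4, 9, 13, 15, 19, 20]


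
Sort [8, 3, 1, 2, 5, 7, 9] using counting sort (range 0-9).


Count array: [0, 1, 1, 1, 0, 1, 0, 1, 1, 1]
Reconstruct: [1, 2, 3, 5, 7, 8, 9]


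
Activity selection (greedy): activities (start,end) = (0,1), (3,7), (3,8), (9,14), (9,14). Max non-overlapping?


Greedy: pick earliest-ending, then skip overlaps.
Selected (3 activities): [(0, 1), (3, 7), (9, 14)]


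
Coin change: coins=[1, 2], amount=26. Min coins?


dp[0]=0; dp[i]=1+min(dp[i-c] for c in coins)
...dp[21]=11, dp[22]=11, dp[23]=12, dp[24]=12, dp[25]=13, dp[26]=13
Minimum coins for 26 = 13


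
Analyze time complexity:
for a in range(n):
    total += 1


Per nesting level: O(n) = O(n)
Complexity: O(n)


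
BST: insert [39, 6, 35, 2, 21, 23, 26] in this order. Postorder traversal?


Root = 39; build tree by BST insertion.
Postorder traversal: [2, 26, 23, 21, 35, 6, 39]


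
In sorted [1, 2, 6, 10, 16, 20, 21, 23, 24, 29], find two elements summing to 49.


Two pointers: lo=0, hi=9
Found pair: (20, 29) summing to 49


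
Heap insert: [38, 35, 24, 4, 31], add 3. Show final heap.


Append 3: [38, 35, 24, 4, 31, 3]
Bubble up: no swaps needed
Result: [38, 35, 24, 4, 31, 3]


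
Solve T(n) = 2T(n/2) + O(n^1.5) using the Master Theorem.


a=2, b=2, c=1.5. log_2(2)=1 < c=1.5. Case 3: O(n^c) = O(n^1.500)
Complexity: O(n^1.500)


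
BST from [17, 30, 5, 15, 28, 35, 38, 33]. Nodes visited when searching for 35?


BST root = 17
Search for 35: compare at each node
Path: [17, 30, 35]


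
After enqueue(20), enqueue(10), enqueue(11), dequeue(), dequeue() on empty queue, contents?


enqueue(20) -> [20]
enqueue(10) -> [20, 10]
enqueue(11) -> [20, 10, 11]
dequeue() returns 20 -> [10, 11]
dequeue() returns 10 -> [11]
Final queue (front to back): [11]


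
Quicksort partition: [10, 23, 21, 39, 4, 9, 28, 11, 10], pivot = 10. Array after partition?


Elements <= 10 go left of pivot.
Result: [10, 4, 9, 10, 23, 21, 28, 11, 39], pivot at index 3


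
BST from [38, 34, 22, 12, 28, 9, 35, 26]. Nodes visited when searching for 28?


BST root = 38
Search for 28: compare at each node
Path: [38, 34, 22, 28]


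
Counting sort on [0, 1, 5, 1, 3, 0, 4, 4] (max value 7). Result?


Count array: [2, 2, 0, 1, 2, 1, 0, 0]
Reconstruct: [0, 0, 1, 1, 3, 4, 4, 5]


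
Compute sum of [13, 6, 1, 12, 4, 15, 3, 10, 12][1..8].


Prefix sums: [0, 13, 19, 20, 32, 36, 51, 54, 64, 76]
Sum[1..8] = prefix[9] - prefix[1] = 76 - 13 = 63


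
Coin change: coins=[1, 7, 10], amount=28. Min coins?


dp[0]=0; dp[i]=1+min(dp[i-c] for c in coins)
...dp[23]=5, dp[24]=3, dp[25]=4, dp[26]=5, dp[27]=3, dp[28]=4
Minimum coins for 28 = 4


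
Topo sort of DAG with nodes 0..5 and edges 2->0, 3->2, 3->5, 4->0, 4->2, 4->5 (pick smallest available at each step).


Kahn's algorithm, process smallest node first
Order: [1, 3, 4, 2, 0, 5]


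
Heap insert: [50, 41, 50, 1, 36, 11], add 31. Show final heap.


Append 31: [50, 41, 50, 1, 36, 11, 31]
Bubble up: no swaps needed
Result: [50, 41, 50, 1, 36, 11, 31]


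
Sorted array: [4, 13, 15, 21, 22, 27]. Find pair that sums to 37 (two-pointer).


Two pointers: lo=0, hi=5
Found pair: (15, 22) summing to 37


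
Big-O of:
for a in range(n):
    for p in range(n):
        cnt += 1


Per nesting level: O(n) * O(n) = O(n^2)
Complexity: O(n^2)


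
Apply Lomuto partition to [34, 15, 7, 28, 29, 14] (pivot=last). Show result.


Elements <= 14 go left of pivot.
Result: [7, 14, 34, 28, 29, 15], pivot at index 1


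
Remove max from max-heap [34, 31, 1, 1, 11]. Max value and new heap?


Max = 34
Replace root with last, heapify down
Resulting heap: [31, 11, 1, 1]


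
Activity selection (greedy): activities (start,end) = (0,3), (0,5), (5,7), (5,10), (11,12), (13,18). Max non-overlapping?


Greedy: pick earliest-ending, then skip overlaps.
Selected (4 activities): [(0, 3), (5, 7), (11, 12), (13, 18)]


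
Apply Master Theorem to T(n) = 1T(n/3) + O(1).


a=1, b=3, c=0. log_3(1)=0 = c=0. Case 2: O(n^c log n) = O(log n)
Complexity: O(log n)


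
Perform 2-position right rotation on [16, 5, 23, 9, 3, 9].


Right rotate by 2: [3, 9, 16, 5, 23, 9]


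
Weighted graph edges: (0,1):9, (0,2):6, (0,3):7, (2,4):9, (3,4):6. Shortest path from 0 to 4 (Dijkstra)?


Dijkstra from 0:
Distances: {0: 0, 1: 9, 2: 6, 3: 7, 4: 13}
Shortest distance to 4 = 13, path = [0, 3, 4]


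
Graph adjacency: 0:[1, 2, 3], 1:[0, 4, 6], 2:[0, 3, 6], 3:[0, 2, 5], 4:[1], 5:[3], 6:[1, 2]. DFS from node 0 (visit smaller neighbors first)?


DFS stack-based: start with [0]
Visit order: [0, 1, 4, 6, 2, 3, 5]


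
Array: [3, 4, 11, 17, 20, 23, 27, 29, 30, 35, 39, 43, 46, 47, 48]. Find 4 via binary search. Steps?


Search for 4:
[0,14] mid=7 arr[7]=29
[0,6] mid=3 arr[3]=17
[0,2] mid=1 arr[1]=4
Total: 3 comparisons


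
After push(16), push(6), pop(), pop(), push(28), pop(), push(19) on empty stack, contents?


push(16) -> [16]
push(6) -> [16, 6]
pop() returns 6 -> [16]
pop() returns 16 -> []
push(28) -> [28]
pop() returns 28 -> []
push(19) -> [19]
Final stack (bottom to top): [19]


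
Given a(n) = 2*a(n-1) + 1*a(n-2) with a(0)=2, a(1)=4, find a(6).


Build bottom-up:
...a(4)=58, a(5)=140, a(6)=2*140+1*58=338


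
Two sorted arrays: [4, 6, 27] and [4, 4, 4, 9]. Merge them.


Compare heads, take smaller each step.
Merged: [4, 4, 4, 4, 6, 9, 27]


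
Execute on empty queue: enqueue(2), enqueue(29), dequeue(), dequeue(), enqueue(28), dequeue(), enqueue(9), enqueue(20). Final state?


enqueue(2) -> [2]
enqueue(29) -> [2, 29]
dequeue() returns 2 -> [29]
dequeue() returns 29 -> []
enqueue(28) -> [28]
dequeue() returns 28 -> []
enqueue(9) -> [9]
enqueue(20) -> [9, 20]
Final queue (front to back): [9, 20]


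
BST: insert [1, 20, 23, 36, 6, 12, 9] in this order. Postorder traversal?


Root = 1; build tree by BST insertion.
Postorder traversal: [9, 12, 6, 36, 23, 20, 1]


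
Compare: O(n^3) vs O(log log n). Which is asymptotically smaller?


double-logarithmic grows slower than cubic
O(log log n) is asymptotically smaller; O(n^3) grows faster


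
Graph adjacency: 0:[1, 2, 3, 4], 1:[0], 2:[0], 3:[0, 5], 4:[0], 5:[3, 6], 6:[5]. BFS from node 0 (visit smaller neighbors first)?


BFS queue: start with [0]
Visit order: [0, 1, 2, 3, 4, 5, 6]


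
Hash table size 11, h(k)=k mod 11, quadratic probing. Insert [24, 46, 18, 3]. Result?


Insertions: 24->slot 2; 46->slot 3; 18->slot 7; 3->slot 4
Table: [None, None, 24, 46, 3, None, None, 18, None, None, None]


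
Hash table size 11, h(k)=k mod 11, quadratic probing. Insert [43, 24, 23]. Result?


Insertions: 43->slot 10; 24->slot 2; 23->slot 1
Table: [None, 23, 24, None, None, None, None, None, None, None, 43]


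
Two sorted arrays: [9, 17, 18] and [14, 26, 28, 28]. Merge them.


Compare heads, take smaller each step.
Merged: [9, 14, 17, 18, 26, 28, 28]


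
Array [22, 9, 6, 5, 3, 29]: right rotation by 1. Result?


Right rotate by 1: [29, 22, 9, 6, 5, 3]


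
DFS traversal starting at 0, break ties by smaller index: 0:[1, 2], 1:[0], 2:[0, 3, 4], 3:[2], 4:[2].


DFS stack-based: start with [0]
Visit order: [0, 1, 2, 3, 4]


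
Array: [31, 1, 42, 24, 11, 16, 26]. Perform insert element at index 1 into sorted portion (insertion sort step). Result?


After one pass: [1, 31, 42, 24, 11, 16, 26]


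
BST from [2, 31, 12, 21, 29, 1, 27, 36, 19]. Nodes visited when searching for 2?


BST root = 2
Search for 2: compare at each node
Path: [2]


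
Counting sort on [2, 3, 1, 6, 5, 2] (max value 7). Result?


Count array: [0, 1, 2, 1, 0, 1, 1, 0]
Reconstruct: [1, 2, 2, 3, 5, 6]


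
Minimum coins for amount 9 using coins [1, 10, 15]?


dp[0]=0; dp[i]=1+min(dp[i-c] for c in coins)
...dp[4]=4, dp[5]=5, dp[6]=6, dp[7]=7, dp[8]=8, dp[9]=9
Minimum coins for 9 = 9


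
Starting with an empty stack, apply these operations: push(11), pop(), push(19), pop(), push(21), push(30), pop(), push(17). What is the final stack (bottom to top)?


push(11) -> [11]
pop() returns 11 -> []
push(19) -> [19]
pop() returns 19 -> []
push(21) -> [21]
push(30) -> [21, 30]
pop() returns 30 -> [21]
push(17) -> [21, 17]
Final stack (bottom to top): [21, 17]


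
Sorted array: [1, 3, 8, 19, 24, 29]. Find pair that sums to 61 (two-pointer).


Two pointers: lo=0, hi=5
No pair sums to 61


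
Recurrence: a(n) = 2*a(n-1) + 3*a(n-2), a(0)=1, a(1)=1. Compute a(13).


Build bottom-up:
...a(11)=88573, a(12)=265721, a(13)=2*265721+3*88573=797161


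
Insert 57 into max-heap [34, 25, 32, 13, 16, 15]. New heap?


Append 57: [34, 25, 32, 13, 16, 15, 57]
Bubble up: swap idx 6(57) with idx 2(32); swap idx 2(57) with idx 0(34)
Result: [57, 25, 34, 13, 16, 15, 32]


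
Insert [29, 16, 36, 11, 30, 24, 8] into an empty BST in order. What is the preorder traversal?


Root = 29; build tree by BST insertion.
Preorder traversal: [29, 16, 11, 8, 24, 36, 30]


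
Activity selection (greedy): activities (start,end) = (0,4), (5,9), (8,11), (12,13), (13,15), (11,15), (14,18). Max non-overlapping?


Greedy: pick earliest-ending, then skip overlaps.
Selected (4 activities): [(0, 4), (5, 9), (12, 13), (13, 15)]


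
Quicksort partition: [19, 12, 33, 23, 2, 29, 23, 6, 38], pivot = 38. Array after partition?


Elements <= 38 go left of pivot.
Result: [19, 12, 33, 23, 2, 29, 23, 6, 38], pivot at index 8


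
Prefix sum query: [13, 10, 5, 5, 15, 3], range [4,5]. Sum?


Prefix sums: [0, 13, 23, 28, 33, 48, 51]
Sum[4..5] = prefix[6] - prefix[4] = 51 - 33 = 18


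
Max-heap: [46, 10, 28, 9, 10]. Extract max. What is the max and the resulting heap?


Max = 46
Replace root with last, heapify down
Resulting heap: [28, 10, 10, 9]


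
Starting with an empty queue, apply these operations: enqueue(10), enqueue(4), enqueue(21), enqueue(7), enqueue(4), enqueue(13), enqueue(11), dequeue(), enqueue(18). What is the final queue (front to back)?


enqueue(10) -> [10]
enqueue(4) -> [10, 4]
enqueue(21) -> [10, 4, 21]
enqueue(7) -> [10, 4, 21, 7]
enqueue(4) -> [10, 4, 21, 7, 4]
enqueue(13) -> [10, 4, 21, 7, 4, 13]
enqueue(11) -> [10, 4, 21, 7, 4, 13, 11]
dequeue() returns 10 -> [4, 21, 7, 4, 13, 11]
enqueue(18) -> [4, 21, 7, 4, 13, 11, 18]
Final queue (front to back): [4, 21, 7, 4, 13, 11, 18]


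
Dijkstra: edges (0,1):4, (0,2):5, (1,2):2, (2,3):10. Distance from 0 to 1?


Dijkstra from 0:
Distances: {0: 0, 1: 4, 2: 5, 3: 15}
Shortest distance to 1 = 4, path = [0, 1]


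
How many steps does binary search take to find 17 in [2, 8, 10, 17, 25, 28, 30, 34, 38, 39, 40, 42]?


Search for 17:
[0,11] mid=5 arr[5]=28
[0,4] mid=2 arr[2]=10
[3,4] mid=3 arr[3]=17
Total: 3 comparisons


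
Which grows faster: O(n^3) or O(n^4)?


cubic grows slower than quartic
O(n^3) is asymptotically smaller; O(n^4) grows faster


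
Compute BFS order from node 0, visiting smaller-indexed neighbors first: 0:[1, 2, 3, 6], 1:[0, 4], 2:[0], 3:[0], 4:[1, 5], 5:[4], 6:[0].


BFS queue: start with [0]
Visit order: [0, 1, 2, 3, 6, 4, 5]


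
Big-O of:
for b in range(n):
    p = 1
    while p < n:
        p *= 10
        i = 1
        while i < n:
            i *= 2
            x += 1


Per nesting level: O(n) * O(log n) * O(log n) = O(n (log n)^2)
Complexity: O(n (log n)^2)


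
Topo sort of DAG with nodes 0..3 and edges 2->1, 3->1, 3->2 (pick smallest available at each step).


Kahn's algorithm, process smallest node first
Order: [0, 3, 2, 1]


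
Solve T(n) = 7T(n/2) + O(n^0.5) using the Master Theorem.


a=7, b=2, c=0.5. log_2(7)=2.807 > c=0.5. Case 1: O(n^log_b(a)) = O(n^2.807)
Complexity: O(n^2.807)


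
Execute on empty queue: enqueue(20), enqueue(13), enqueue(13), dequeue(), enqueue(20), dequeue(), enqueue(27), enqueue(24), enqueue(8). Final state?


enqueue(20) -> [20]
enqueue(13) -> [20, 13]
enqueue(13) -> [20, 13, 13]
dequeue() returns 20 -> [13, 13]
enqueue(20) -> [13, 13, 20]
dequeue() returns 13 -> [13, 20]
enqueue(27) -> [13, 20, 27]
enqueue(24) -> [13, 20, 27, 24]
enqueue(8) -> [13, 20, 27, 24, 8]
Final queue (front to back): [13, 20, 27, 24, 8]


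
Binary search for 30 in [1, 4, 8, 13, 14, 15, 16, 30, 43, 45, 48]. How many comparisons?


Search for 30:
[0,10] mid=5 arr[5]=15
[6,10] mid=8 arr[8]=43
[6,7] mid=6 arr[6]=16
[7,7] mid=7 arr[7]=30
Total: 4 comparisons


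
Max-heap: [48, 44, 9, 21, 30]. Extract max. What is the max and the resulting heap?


Max = 48
Replace root with last, heapify down
Resulting heap: [44, 30, 9, 21]


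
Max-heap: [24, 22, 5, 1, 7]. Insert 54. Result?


Append 54: [24, 22, 5, 1, 7, 54]
Bubble up: swap idx 5(54) with idx 2(5); swap idx 2(54) with idx 0(24)
Result: [54, 22, 24, 1, 7, 5]


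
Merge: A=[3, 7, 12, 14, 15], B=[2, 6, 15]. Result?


Compare heads, take smaller each step.
Merged: [2, 3, 6, 7, 12, 14, 15, 15]


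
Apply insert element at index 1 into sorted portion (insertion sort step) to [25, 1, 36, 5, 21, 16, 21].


After one pass: [1, 25, 36, 5, 21, 16, 21]


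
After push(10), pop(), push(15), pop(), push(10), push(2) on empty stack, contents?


push(10) -> [10]
pop() returns 10 -> []
push(15) -> [15]
pop() returns 15 -> []
push(10) -> [10]
push(2) -> [10, 2]
Final stack (bottom to top): [10, 2]


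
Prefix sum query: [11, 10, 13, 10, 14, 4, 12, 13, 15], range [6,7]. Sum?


Prefix sums: [0, 11, 21, 34, 44, 58, 62, 74, 87, 102]
Sum[6..7] = prefix[8] - prefix[6] = 87 - 62 = 25


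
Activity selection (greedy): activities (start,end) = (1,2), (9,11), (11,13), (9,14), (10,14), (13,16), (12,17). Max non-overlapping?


Greedy: pick earliest-ending, then skip overlaps.
Selected (4 activities): [(1, 2), (9, 11), (11, 13), (13, 16)]


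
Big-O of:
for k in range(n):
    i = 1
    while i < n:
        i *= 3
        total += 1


Per nesting level: O(n) * O(log n) = O(n log n)
Complexity: O(n log n)


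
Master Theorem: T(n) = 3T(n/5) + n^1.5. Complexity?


a=3, b=5, c=1.5. log_5(3)=0.683 < c=1.5. Case 3: O(n^c) = O(n^1.500)
Complexity: O(n^1.500)


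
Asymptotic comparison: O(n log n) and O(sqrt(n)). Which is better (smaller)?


sublinear grows slower than linearithmic
O(sqrt(n)) is asymptotically smaller; O(n log n) grows faster


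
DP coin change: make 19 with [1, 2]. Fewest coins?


dp[0]=0; dp[i]=1+min(dp[i-c] for c in coins)
...dp[14]=7, dp[15]=8, dp[16]=8, dp[17]=9, dp[18]=9, dp[19]=10
Minimum coins for 19 = 10


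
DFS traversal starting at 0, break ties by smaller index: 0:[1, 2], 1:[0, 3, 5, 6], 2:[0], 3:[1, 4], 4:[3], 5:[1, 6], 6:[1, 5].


DFS stack-based: start with [0]
Visit order: [0, 1, 3, 4, 5, 6, 2]


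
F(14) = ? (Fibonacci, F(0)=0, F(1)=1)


F(n)=F(n-1)+F(n-2)
...F(12)=144, F(13)=233, F(14)=377


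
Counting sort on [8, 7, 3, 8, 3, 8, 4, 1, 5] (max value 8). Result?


Count array: [0, 1, 0, 2, 1, 1, 0, 1, 3]
Reconstruct: [1, 3, 3, 4, 5, 7, 8, 8, 8]


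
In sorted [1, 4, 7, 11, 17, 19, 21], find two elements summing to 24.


Two pointers: lo=0, hi=6
Found pair: (7, 17) summing to 24


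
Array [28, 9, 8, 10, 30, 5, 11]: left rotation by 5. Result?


Left rotate by 5: [5, 11, 28, 9, 8, 10, 30]


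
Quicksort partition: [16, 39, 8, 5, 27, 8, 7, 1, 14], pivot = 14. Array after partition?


Elements <= 14 go left of pivot.
Result: [8, 5, 8, 7, 1, 14, 39, 27, 16], pivot at index 5


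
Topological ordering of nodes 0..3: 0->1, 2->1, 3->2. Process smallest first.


Kahn's algorithm, process smallest node first
Order: [0, 3, 2, 1]


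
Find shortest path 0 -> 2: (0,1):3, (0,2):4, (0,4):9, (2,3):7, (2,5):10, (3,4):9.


Dijkstra from 0:
Distances: {0: 0, 1: 3, 2: 4, 3: 11, 4: 9, 5: 14}
Shortest distance to 2 = 4, path = [0, 2]


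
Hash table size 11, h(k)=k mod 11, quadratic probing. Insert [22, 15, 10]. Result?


Insertions: 22->slot 0; 15->slot 4; 10->slot 10
Table: [22, None, None, None, 15, None, None, None, None, None, 10]


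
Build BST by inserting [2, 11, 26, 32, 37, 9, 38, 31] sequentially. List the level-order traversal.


Root = 2; build tree by BST insertion.
Level-Order traversal: [2, 11, 9, 26, 32, 31, 37, 38]


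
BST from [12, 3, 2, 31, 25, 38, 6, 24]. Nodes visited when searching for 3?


BST root = 12
Search for 3: compare at each node
Path: [12, 3]


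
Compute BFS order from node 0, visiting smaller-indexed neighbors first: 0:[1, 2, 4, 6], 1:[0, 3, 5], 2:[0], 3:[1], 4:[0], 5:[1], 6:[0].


BFS queue: start with [0]
Visit order: [0, 1, 2, 4, 6, 3, 5]


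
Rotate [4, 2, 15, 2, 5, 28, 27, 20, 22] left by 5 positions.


Left rotate by 5: [28, 27, 20, 22, 4, 2, 15, 2, 5]


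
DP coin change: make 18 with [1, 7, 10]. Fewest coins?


dp[0]=0; dp[i]=1+min(dp[i-c] for c in coins)
...dp[13]=4, dp[14]=2, dp[15]=3, dp[16]=4, dp[17]=2, dp[18]=3
Minimum coins for 18 = 3


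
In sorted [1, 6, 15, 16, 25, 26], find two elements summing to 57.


Two pointers: lo=0, hi=5
No pair sums to 57


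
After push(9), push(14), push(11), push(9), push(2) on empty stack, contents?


push(9) -> [9]
push(14) -> [9, 14]
push(11) -> [9, 14, 11]
push(9) -> [9, 14, 11, 9]
push(2) -> [9, 14, 11, 9, 2]
Final stack (bottom to top): [9, 14, 11, 9, 2]


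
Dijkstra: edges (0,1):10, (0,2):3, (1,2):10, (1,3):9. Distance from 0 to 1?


Dijkstra from 0:
Distances: {0: 0, 1: 10, 2: 3, 3: 19}
Shortest distance to 1 = 10, path = [0, 1]


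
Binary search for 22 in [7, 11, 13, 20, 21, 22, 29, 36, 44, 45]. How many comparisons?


Search for 22:
[0,9] mid=4 arr[4]=21
[5,9] mid=7 arr[7]=36
[5,6] mid=5 arr[5]=22
Total: 3 comparisons


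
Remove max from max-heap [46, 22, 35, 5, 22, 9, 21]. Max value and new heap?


Max = 46
Replace root with last, heapify down
Resulting heap: [35, 22, 21, 5, 22, 9]


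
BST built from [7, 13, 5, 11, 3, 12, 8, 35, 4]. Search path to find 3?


BST root = 7
Search for 3: compare at each node
Path: [7, 5, 3]


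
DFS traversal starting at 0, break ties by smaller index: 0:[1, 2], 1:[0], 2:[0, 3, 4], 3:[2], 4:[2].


DFS stack-based: start with [0]
Visit order: [0, 1, 2, 3, 4]


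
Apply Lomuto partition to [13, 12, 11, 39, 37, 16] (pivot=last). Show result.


Elements <= 16 go left of pivot.
Result: [13, 12, 11, 16, 37, 39], pivot at index 3


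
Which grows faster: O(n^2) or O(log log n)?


double-logarithmic grows slower than quadratic
O(log log n) is asymptotically smaller; O(n^2) grows faster


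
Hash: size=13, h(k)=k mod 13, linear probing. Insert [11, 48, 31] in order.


Insertions: 11->slot 11; 48->slot 9; 31->slot 5
Table: [None, None, None, None, None, 31, None, None, None, 48, None, 11, None]


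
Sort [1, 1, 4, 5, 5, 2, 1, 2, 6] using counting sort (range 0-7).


Count array: [0, 3, 2, 0, 1, 2, 1, 0]
Reconstruct: [1, 1, 1, 2, 2, 4, 5, 5, 6]


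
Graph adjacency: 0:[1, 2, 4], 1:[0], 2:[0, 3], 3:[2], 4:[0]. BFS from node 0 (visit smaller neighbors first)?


BFS queue: start with [0]
Visit order: [0, 1, 2, 4, 3]


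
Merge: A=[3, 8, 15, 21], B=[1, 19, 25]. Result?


Compare heads, take smaller each step.
Merged: [1, 3, 8, 15, 19, 21, 25]


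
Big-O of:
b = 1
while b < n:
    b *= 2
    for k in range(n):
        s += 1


Per nesting level: O(log n) * O(n) = O(n log n)
Complexity: O(n log n)


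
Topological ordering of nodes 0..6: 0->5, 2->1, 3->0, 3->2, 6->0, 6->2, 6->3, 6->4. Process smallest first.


Kahn's algorithm, process smallest node first
Order: [6, 3, 0, 2, 1, 4, 5]


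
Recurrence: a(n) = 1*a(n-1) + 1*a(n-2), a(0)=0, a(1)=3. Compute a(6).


Build bottom-up:
...a(4)=9, a(5)=15, a(6)=1*15+1*9=24


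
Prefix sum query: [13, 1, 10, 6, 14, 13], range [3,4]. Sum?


Prefix sums: [0, 13, 14, 24, 30, 44, 57]
Sum[3..4] = prefix[5] - prefix[3] = 44 - 24 = 20


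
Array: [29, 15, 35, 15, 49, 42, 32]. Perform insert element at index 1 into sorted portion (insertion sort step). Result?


After one pass: [15, 29, 35, 15, 49, 42, 32]


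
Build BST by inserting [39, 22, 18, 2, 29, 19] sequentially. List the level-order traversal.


Root = 39; build tree by BST insertion.
Level-Order traversal: [39, 22, 18, 29, 2, 19]


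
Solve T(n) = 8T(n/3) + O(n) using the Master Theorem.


a=8, b=3, c=1. log_3(8)=1.893 > c=1. Case 1: O(n^log_b(a)) = O(n^1.893)
Complexity: O(n^1.893)


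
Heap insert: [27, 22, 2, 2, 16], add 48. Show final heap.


Append 48: [27, 22, 2, 2, 16, 48]
Bubble up: swap idx 5(48) with idx 2(2); swap idx 2(48) with idx 0(27)
Result: [48, 22, 27, 2, 16, 2]


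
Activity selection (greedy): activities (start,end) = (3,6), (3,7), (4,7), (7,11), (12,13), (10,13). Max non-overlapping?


Greedy: pick earliest-ending, then skip overlaps.
Selected (3 activities): [(3, 6), (7, 11), (12, 13)]


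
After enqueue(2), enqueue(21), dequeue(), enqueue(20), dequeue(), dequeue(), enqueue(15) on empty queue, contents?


enqueue(2) -> [2]
enqueue(21) -> [2, 21]
dequeue() returns 2 -> [21]
enqueue(20) -> [21, 20]
dequeue() returns 21 -> [20]
dequeue() returns 20 -> []
enqueue(15) -> [15]
Final queue (front to back): [15]


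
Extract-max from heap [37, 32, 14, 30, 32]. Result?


Max = 37
Replace root with last, heapify down
Resulting heap: [32, 32, 14, 30]


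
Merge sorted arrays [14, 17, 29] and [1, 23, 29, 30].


Compare heads, take smaller each step.
Merged: [1, 14, 17, 23, 29, 29, 30]


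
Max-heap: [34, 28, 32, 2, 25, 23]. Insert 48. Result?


Append 48: [34, 28, 32, 2, 25, 23, 48]
Bubble up: swap idx 6(48) with idx 2(32); swap idx 2(48) with idx 0(34)
Result: [48, 28, 34, 2, 25, 23, 32]


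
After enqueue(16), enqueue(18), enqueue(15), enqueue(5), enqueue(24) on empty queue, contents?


enqueue(16) -> [16]
enqueue(18) -> [16, 18]
enqueue(15) -> [16, 18, 15]
enqueue(5) -> [16, 18, 15, 5]
enqueue(24) -> [16, 18, 15, 5, 24]
Final queue (front to back): [16, 18, 15, 5, 24]


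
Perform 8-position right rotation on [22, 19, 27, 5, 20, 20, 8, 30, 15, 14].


Right rotate by 8: [27, 5, 20, 20, 8, 30, 15, 14, 22, 19]


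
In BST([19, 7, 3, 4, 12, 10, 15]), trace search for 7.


BST root = 19
Search for 7: compare at each node
Path: [19, 7]


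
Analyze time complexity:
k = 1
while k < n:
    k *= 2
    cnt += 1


Per nesting level: O(log n) = O(log n)
Complexity: O(log n)


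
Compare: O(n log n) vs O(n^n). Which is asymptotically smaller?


linearithmic grows slower than n^n
O(n log n) is asymptotically smaller; O(n^n) grows faster


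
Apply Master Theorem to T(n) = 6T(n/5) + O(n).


a=6, b=5, c=1. log_5(6)=1.113 > c=1. Case 1: O(n^log_b(a)) = O(n^1.113)
Complexity: O(n^1.113)


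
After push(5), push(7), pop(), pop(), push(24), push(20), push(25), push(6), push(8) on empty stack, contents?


push(5) -> [5]
push(7) -> [5, 7]
pop() returns 7 -> [5]
pop() returns 5 -> []
push(24) -> [24]
push(20) -> [24, 20]
push(25) -> [24, 20, 25]
push(6) -> [24, 20, 25, 6]
push(8) -> [24, 20, 25, 6, 8]
Final stack (bottom to top): [24, 20, 25, 6, 8]


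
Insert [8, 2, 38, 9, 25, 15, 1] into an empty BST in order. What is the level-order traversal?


Root = 8; build tree by BST insertion.
Level-Order traversal: [8, 2, 38, 1, 9, 25, 15]


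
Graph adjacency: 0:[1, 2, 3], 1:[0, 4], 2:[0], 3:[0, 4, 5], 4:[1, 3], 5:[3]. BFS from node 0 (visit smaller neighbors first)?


BFS queue: start with [0]
Visit order: [0, 1, 2, 3, 4, 5]


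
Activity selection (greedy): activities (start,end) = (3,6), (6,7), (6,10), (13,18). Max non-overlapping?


Greedy: pick earliest-ending, then skip overlaps.
Selected (3 activities): [(3, 6), (6, 7), (13, 18)]


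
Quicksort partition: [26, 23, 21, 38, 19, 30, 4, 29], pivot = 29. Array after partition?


Elements <= 29 go left of pivot.
Result: [26, 23, 21, 19, 4, 29, 38, 30], pivot at index 5


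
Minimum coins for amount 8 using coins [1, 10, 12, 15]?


dp[0]=0; dp[i]=1+min(dp[i-c] for c in coins)
...dp[3]=3, dp[4]=4, dp[5]=5, dp[6]=6, dp[7]=7, dp[8]=8
Minimum coins for 8 = 8


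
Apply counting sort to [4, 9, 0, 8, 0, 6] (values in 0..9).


Count array: [2, 0, 0, 0, 1, 0, 1, 0, 1, 1]
Reconstruct: [0, 0, 4, 6, 8, 9]


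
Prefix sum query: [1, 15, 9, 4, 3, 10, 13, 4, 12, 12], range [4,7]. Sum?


Prefix sums: [0, 1, 16, 25, 29, 32, 42, 55, 59, 71, 83]
Sum[4..7] = prefix[8] - prefix[4] = 59 - 29 = 30


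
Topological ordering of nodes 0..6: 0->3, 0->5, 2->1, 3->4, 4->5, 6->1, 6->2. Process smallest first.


Kahn's algorithm, process smallest node first
Order: [0, 3, 4, 5, 6, 2, 1]


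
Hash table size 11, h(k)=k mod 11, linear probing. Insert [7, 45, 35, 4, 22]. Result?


Insertions: 7->slot 7; 45->slot 1; 35->slot 2; 4->slot 4; 22->slot 0
Table: [22, 45, 35, None, 4, None, None, 7, None, None, None]


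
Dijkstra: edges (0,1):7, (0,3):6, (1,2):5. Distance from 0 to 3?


Dijkstra from 0:
Distances: {0: 0, 1: 7, 2: 12, 3: 6}
Shortest distance to 3 = 6, path = [0, 3]


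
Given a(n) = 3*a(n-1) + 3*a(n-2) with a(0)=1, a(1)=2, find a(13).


Build bottom-up:
...a(11)=1416933, a(12)=5372001, a(13)=3*5372001+3*1416933=20366802


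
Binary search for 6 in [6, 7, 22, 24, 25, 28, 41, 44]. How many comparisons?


Search for 6:
[0,7] mid=3 arr[3]=24
[0,2] mid=1 arr[1]=7
[0,0] mid=0 arr[0]=6
Total: 3 comparisons


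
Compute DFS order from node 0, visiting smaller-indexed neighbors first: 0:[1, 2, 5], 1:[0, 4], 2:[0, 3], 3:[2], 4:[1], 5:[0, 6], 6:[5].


DFS stack-based: start with [0]
Visit order: [0, 1, 4, 2, 3, 5, 6]
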